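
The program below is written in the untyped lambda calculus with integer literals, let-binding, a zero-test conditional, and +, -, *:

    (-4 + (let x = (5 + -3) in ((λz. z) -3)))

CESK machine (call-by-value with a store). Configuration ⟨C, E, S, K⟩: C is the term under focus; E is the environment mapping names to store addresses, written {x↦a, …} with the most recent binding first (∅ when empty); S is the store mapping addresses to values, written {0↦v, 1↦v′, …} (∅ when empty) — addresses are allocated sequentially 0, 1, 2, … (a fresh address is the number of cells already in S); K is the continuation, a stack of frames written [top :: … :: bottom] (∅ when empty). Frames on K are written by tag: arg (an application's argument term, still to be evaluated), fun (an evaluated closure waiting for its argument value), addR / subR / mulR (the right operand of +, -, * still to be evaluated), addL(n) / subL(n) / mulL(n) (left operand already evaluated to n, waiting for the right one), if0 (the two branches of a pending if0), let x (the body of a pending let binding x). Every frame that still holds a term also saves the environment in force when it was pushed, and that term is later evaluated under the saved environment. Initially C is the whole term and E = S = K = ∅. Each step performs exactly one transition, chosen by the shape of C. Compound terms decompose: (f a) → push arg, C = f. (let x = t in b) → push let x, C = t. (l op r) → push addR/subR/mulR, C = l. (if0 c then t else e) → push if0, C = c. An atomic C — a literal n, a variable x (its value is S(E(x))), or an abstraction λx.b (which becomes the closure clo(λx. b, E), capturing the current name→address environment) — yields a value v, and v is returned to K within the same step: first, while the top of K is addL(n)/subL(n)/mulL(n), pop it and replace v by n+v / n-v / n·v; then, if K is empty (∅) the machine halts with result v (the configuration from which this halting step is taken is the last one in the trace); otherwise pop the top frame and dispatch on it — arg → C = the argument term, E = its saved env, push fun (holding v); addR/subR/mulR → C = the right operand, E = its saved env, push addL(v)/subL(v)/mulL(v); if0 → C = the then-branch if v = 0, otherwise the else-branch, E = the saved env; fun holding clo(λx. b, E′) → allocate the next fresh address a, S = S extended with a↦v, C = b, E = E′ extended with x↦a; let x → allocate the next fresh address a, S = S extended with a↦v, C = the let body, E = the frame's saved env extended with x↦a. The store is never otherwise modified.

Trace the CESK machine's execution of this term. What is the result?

t=0: ⟨C=(-4 + (let x = (5 + -3) in ((λz. z) -3))); E=∅; S=∅; K=∅⟩
t=1: ⟨C=-4; E=∅; S=∅; K=[addR]⟩
t=2: ⟨C=(let x = (5 + -3) in ((λz. z) -3)); E=∅; S=∅; K=[addL(-4)]⟩
t=3: ⟨C=(5 + -3); E=∅; S=∅; K=[let x :: addL(-4)]⟩
t=4: ⟨C=5; E=∅; S=∅; K=[addR :: let x :: addL(-4)]⟩
t=5: ⟨C=-3; E=∅; S=∅; K=[addL(5) :: let x :: addL(-4)]⟩
t=6: ⟨C=((λz. z) -3); E={x↦0}; S={0↦2}; K=[addL(-4)]⟩
t=7: ⟨C=(λz. z); E={x↦0}; S={0↦2}; K=[arg :: addL(-4)]⟩
t=8: ⟨C=-3; E={x↦0}; S={0↦2}; K=[fun :: addL(-4)]⟩
t=9: ⟨C=z; E={z↦1, x↦0}; S={0↦2, 1↦-3}; K=[addL(-4)]⟩
→ final value -7

Answer: -7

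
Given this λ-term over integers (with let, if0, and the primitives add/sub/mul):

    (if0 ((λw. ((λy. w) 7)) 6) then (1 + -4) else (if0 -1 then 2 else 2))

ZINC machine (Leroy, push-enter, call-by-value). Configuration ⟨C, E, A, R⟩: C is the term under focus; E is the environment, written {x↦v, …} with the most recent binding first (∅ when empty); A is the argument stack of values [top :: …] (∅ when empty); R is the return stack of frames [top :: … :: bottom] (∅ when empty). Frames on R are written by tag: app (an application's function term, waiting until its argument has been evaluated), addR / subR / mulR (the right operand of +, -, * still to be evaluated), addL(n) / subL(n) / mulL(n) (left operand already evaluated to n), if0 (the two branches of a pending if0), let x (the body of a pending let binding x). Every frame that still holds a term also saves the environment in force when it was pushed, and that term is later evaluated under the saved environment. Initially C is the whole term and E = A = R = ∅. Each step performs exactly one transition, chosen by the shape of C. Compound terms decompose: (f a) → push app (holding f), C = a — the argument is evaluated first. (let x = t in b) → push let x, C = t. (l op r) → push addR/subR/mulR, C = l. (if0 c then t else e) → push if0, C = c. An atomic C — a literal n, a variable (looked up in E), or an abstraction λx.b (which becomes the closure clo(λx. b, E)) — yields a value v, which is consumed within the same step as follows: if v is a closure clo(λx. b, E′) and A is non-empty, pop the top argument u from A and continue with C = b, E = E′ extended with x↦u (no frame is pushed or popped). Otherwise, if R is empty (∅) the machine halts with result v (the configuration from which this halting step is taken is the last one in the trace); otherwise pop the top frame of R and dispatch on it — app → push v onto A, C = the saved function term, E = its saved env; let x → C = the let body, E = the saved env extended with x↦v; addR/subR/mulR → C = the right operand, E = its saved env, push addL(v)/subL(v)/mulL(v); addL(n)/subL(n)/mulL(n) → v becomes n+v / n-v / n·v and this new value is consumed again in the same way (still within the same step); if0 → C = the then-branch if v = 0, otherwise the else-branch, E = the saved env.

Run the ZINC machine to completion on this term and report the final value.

0. ⟨C=(if0 ((λw. ((λy. w) 7)) 6) then (1 + -4) else (if0 -1 then 2 else 2)); E=∅; A=∅; R=∅⟩
1. ⟨C=((λw. ((λy. w) 7)) 6); E=∅; A=∅; R=[if0]⟩
2. ⟨C=6; E=∅; A=∅; R=[app :: if0]⟩
3. ⟨C=(λw. ((λy. w) 7)); E=∅; A=[6]; R=[if0]⟩
4. ⟨C=((λy. w) 7); E={w↦6}; A=∅; R=[if0]⟩
5. ⟨C=7; E={w↦6}; A=∅; R=[app :: if0]⟩
6. ⟨C=(λy. w); E={w↦6}; A=[7]; R=[if0]⟩
7. ⟨C=w; E={y↦7, w↦6}; A=∅; R=[if0]⟩
8. ⟨C=(if0 -1 then 2 else 2); E=∅; A=∅; R=∅⟩
9. ⟨C=-1; E=∅; A=∅; R=[if0]⟩
10. ⟨C=2; E=∅; A=∅; R=∅⟩
→ final value 2

Answer: 2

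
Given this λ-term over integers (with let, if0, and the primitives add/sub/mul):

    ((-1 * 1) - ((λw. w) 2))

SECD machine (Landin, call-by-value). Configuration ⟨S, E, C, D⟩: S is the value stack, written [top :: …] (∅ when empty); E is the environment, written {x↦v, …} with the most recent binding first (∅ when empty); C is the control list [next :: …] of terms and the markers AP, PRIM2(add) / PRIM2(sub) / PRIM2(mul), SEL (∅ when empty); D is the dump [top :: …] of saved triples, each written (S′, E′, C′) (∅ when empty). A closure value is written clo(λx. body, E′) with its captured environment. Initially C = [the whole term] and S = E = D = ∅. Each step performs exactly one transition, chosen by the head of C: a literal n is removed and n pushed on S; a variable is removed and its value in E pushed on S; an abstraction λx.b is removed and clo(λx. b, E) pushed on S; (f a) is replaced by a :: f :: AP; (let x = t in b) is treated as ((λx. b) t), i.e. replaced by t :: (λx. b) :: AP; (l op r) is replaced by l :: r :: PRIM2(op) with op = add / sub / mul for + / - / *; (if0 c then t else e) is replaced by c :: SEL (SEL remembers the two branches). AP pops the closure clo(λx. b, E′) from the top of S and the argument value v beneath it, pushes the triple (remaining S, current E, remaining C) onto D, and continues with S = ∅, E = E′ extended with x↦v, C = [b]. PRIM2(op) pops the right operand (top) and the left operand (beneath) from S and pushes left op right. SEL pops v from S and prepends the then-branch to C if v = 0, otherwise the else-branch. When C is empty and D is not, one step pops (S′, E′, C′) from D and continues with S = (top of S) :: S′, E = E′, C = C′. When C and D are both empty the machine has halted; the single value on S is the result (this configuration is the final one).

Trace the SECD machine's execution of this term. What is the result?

[0] [S=∅ | E=∅ | C=[((-1 * 1) - ((λw. w) 2))] | D=∅]
[1] [S=∅ | E=∅ | C=[(-1 * 1) :: ((λw. w) 2) :: PRIM2(sub)] | D=∅]
[2] [S=∅ | E=∅ | C=[-1 :: 1 :: PRIM2(mul) :: ((λw. w) 2) :: PRIM2(sub)] | D=∅]
[3] [S=[-1] | E=∅ | C=[1 :: PRIM2(mul) :: ((λw. w) 2) :: PRIM2(sub)] | D=∅]
[4] [S=[1 :: -1] | E=∅ | C=[PRIM2(mul) :: ((λw. w) 2) :: PRIM2(sub)] | D=∅]
[5] [S=[-1] | E=∅ | C=[((λw. w) 2) :: PRIM2(sub)] | D=∅]
[6] [S=[-1] | E=∅ | C=[2 :: (λw. w) :: AP :: PRIM2(sub)] | D=∅]
[7] [S=[2 :: -1] | E=∅ | C=[(λw. w) :: AP :: PRIM2(sub)] | D=∅]
[8] [S=[clo(λw. w, ∅) :: 2 :: -1] | E=∅ | C=[AP :: PRIM2(sub)] | D=∅]
[9] [S=∅ | E={w↦2} | C=[w] | D=[([-1], ∅, [PRIM2(sub)])]]
[10] [S=[2] | E={w↦2} | C=∅ | D=[([-1], ∅, [PRIM2(sub)])]]
[11] [S=[2 :: -1] | E=∅ | C=[PRIM2(sub)] | D=∅]
[12] [S=[-3] | E=∅ | C=∅ | D=∅]
→ final value -3

Answer: -3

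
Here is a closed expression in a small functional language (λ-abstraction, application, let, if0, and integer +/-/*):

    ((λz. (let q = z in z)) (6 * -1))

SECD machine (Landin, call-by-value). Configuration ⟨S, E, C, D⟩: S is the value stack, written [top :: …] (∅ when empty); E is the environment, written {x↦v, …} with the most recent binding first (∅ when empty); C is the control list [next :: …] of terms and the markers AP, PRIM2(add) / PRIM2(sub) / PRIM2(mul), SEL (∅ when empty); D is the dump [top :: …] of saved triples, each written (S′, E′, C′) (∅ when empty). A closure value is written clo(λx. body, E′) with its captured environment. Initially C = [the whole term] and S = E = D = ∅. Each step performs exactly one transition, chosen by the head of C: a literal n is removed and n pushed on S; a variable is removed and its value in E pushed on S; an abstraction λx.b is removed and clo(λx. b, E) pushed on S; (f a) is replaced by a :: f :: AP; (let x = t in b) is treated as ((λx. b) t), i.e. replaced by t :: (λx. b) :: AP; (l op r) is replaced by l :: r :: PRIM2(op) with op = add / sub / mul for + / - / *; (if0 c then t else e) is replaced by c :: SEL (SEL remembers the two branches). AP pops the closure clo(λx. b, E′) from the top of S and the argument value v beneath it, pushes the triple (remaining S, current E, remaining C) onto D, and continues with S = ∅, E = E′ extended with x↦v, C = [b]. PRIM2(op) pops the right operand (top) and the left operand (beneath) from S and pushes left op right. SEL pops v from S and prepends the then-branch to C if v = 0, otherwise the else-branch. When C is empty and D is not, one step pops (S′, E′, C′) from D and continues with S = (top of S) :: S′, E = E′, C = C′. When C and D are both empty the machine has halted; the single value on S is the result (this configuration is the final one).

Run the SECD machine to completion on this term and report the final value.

t=0: [S=∅ | E=∅ | C=[((λz. (let q = z in z)) (6 * -1))] | D=∅]
t=1: [S=∅ | E=∅ | C=[(6 * -1) :: (λz. (let q = z in z)) :: AP] | D=∅]
t=2: [S=∅ | E=∅ | C=[6 :: -1 :: PRIM2(mul) :: (λz. (let q = z in z)) :: AP] | D=∅]
t=3: [S=[6] | E=∅ | C=[-1 :: PRIM2(mul) :: (λz. (let q = z in z)) :: AP] | D=∅]
t=4: [S=[-1 :: 6] | E=∅ | C=[PRIM2(mul) :: (λz. (let q = z in z)) :: AP] | D=∅]
t=5: [S=[-6] | E=∅ | C=[(λz. (let q = z in z)) :: AP] | D=∅]
t=6: [S=[clo(λz. (let q = z in z), ∅) :: -6] | E=∅ | C=[AP] | D=∅]
t=7: [S=∅ | E={z↦-6} | C=[(let q = z in z)] | D=[(∅, ∅, ∅)]]
t=8: [S=∅ | E={z↦-6} | C=[z :: (λq. z) :: AP] | D=[(∅, ∅, ∅)]]
t=9: [S=[-6] | E={z↦-6} | C=[(λq. z) :: AP] | D=[(∅, ∅, ∅)]]
t=10: [S=[clo(λq. z, {z↦-6}) :: -6] | E={z↦-6} | C=[AP] | D=[(∅, ∅, ∅)]]
t=11: [S=∅ | E={q↦-6, z↦-6} | C=[z] | D=[(∅, {z↦-6}, ∅) :: (∅, ∅, ∅)]]
t=12: [S=[-6] | E={q↦-6, z↦-6} | C=∅ | D=[(∅, {z↦-6}, ∅) :: (∅, ∅, ∅)]]
t=13: [S=[-6] | E={z↦-6} | C=∅ | D=[(∅, ∅, ∅)]]
t=14: [S=[-6] | E=∅ | C=∅ | D=∅]
→ final value -6

Answer: -6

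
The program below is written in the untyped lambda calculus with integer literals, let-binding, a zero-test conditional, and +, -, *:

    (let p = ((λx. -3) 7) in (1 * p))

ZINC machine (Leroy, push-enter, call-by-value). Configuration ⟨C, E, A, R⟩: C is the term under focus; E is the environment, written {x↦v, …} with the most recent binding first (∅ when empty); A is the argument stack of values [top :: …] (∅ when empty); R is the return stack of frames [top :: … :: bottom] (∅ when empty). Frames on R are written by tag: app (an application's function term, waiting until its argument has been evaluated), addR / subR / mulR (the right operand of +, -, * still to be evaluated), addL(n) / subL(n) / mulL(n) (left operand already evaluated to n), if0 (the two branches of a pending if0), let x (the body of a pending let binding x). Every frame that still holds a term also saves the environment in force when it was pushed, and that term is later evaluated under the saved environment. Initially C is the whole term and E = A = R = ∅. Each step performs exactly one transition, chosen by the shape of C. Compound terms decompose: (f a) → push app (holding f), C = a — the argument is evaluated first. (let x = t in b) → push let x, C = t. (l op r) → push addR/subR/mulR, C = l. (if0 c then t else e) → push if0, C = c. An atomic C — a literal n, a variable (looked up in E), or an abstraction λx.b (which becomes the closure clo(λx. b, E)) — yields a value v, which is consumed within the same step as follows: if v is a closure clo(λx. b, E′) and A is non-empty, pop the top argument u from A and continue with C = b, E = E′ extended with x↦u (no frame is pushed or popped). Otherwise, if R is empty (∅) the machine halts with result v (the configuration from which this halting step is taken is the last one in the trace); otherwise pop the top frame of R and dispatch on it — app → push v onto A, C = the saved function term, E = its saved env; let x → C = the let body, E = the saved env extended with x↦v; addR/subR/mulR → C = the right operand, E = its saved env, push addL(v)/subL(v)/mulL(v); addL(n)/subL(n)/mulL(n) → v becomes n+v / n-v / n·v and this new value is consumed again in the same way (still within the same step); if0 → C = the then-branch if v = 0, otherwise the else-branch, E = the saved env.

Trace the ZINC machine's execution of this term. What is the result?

[0] ⟨C=(let p = ((λx. -3) 7) in (1 * p)); E=∅; A=∅; R=∅⟩
[1] ⟨C=((λx. -3) 7); E=∅; A=∅; R=[let p]⟩
[2] ⟨C=7; E=∅; A=∅; R=[app :: let p]⟩
[3] ⟨C=(λx. -3); E=∅; A=[7]; R=[let p]⟩
[4] ⟨C=-3; E={x↦7}; A=∅; R=[let p]⟩
[5] ⟨C=(1 * p); E={p↦-3}; A=∅; R=∅⟩
[6] ⟨C=1; E={p↦-3}; A=∅; R=[mulR]⟩
[7] ⟨C=p; E={p↦-3}; A=∅; R=[mulL(1)]⟩
→ final value -3

Answer: -3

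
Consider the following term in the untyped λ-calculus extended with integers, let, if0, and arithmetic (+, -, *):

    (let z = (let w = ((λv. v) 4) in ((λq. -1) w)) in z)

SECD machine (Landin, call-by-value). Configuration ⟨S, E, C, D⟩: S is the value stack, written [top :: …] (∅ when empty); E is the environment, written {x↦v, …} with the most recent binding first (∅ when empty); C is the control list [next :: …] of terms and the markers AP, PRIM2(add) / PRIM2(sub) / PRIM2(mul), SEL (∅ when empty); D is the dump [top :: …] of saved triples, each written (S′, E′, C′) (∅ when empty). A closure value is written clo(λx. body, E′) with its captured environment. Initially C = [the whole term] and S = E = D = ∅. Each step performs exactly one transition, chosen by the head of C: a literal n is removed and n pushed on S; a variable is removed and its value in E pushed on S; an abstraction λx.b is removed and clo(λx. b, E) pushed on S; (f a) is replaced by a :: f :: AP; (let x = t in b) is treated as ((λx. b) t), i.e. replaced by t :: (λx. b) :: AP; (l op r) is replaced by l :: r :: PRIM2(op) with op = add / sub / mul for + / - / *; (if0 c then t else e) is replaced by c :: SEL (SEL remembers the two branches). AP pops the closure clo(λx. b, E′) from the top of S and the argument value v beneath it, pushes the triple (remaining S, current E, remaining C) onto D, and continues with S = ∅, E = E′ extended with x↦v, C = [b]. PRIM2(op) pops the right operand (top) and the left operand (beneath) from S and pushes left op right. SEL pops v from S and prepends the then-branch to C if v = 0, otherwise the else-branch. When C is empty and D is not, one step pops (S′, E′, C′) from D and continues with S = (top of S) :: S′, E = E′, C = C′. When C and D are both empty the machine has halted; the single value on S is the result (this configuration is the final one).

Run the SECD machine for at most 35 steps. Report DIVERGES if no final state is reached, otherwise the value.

Answer: -1

Execution trace:
t=0: ⟨S=∅; E=∅; C=[(let z = (let w = ((λv. v) 4) in ((λq. -1) w)) in z)]; D=∅⟩
t=1: ⟨S=∅; E=∅; C=[(let w = ((λv. v) 4) in ((λq. -1) w)) :: (λz. z) :: AP]; D=∅⟩
t=2: ⟨S=∅; E=∅; C=[((λv. v) 4) :: (λw. ((λq. -1) w)) :: AP :: (λz. z) :: AP]; D=∅⟩
t=3: ⟨S=∅; E=∅; C=[4 :: (λv. v) :: AP :: (λw. ((λq. -1) w)) :: AP :: (λz. z) :: AP]; D=∅⟩
t=4: ⟨S=[4]; E=∅; C=[(λv. v) :: AP :: (λw. ((λq. -1) w)) :: AP :: (λz. z) :: AP]; D=∅⟩
t=5: ⟨S=[clo(λv. v, ∅) :: 4]; E=∅; C=[AP :: (λw. ((λq. -1) w)) :: AP :: (λz. z) :: AP]; D=∅⟩
t=6: ⟨S=∅; E={v↦4}; C=[v]; D=[(∅, ∅, [(λw. ((λq. -1) w)) :: AP :: (λz. z) :: AP])]⟩
t=7: ⟨S=[4]; E={v↦4}; C=∅; D=[(∅, ∅, [(λw. ((λq. -1) w)) :: AP :: (λz. z) :: AP])]⟩
t=8: ⟨S=[4]; E=∅; C=[(λw. ((λq. -1) w)) :: AP :: (λz. z) :: AP]; D=∅⟩
t=9: ⟨S=[clo(λw. ((λq. -1) w), ∅) :: 4]; E=∅; C=[AP :: (λz. z) :: AP]; D=∅⟩
t=10: ⟨S=∅; E={w↦4}; C=[((λq. -1) w)]; D=[(∅, ∅, [(λz. z) :: AP])]⟩
t=11: ⟨S=∅; E={w↦4}; C=[w :: (λq. -1) :: AP]; D=[(∅, ∅, [(λz. z) :: AP])]⟩
t=12: ⟨S=[4]; E={w↦4}; C=[(λq. -1) :: AP]; D=[(∅, ∅, [(λz. z) :: AP])]⟩
t=13: ⟨S=[clo(λq. -1, {w↦4}) :: 4]; E={w↦4}; C=[AP]; D=[(∅, ∅, [(λz. z) :: AP])]⟩
t=14: ⟨S=∅; E={q↦4, w↦4}; C=[-1]; D=[(∅, {w↦4}, ∅) :: (∅, ∅, [(λz. z) :: AP])]⟩
t=15: ⟨S=[-1]; E={q↦4, w↦4}; C=∅; D=[(∅, {w↦4}, ∅) :: (∅, ∅, [(λz. z) :: AP])]⟩
t=16: ⟨S=[-1]; E={w↦4}; C=∅; D=[(∅, ∅, [(λz. z) :: AP])]⟩
t=17: ⟨S=[-1]; E=∅; C=[(λz. z) :: AP]; D=∅⟩
t=18: ⟨S=[clo(λz. z, ∅) :: -1]; E=∅; C=[AP]; D=∅⟩
t=19: ⟨S=∅; E={z↦-1}; C=[z]; D=[(∅, ∅, ∅)]⟩
t=20: ⟨S=[-1]; E={z↦-1}; C=∅; D=[(∅, ∅, ∅)]⟩
t=21: ⟨S=[-1]; E=∅; C=∅; D=∅⟩
→ final value -1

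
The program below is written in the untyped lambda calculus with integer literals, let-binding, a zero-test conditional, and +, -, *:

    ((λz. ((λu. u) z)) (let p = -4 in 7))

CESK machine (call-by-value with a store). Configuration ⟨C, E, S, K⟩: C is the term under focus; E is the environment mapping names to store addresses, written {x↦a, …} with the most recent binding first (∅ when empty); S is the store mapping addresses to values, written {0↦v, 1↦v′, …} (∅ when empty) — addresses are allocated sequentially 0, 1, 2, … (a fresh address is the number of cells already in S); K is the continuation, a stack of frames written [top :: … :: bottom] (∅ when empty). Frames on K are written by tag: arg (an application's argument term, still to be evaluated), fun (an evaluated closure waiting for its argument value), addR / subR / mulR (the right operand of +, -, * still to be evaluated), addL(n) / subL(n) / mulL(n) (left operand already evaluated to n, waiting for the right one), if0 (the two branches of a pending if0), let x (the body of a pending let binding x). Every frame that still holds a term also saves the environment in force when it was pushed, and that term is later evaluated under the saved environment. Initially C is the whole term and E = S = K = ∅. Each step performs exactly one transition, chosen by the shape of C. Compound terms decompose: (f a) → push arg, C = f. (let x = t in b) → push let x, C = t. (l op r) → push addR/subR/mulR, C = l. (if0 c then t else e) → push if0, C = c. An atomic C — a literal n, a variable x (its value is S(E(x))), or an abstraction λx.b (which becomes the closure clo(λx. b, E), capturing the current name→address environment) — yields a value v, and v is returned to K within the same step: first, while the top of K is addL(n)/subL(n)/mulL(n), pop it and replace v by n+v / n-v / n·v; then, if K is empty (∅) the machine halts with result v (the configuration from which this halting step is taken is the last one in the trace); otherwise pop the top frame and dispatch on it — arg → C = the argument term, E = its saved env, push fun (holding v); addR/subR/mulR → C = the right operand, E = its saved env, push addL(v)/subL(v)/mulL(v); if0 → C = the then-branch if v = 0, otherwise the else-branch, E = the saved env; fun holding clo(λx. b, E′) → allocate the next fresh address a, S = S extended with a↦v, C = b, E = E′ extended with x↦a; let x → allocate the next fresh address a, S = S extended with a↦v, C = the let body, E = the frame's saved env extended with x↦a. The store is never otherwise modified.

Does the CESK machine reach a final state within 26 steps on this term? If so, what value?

Answer: 7

Machine steps:
t=0: [C=((λz. ((λu. u) z)) (let p = -4 in 7)) | E=∅ | S=∅ | K=∅]
t=1: [C=(λz. ((λu. u) z)) | E=∅ | S=∅ | K=[arg]]
t=2: [C=(let p = -4 in 7) | E=∅ | S=∅ | K=[fun]]
t=3: [C=-4 | E=∅ | S=∅ | K=[let p :: fun]]
t=4: [C=7 | E={p↦0} | S={0↦-4} | K=[fun]]
t=5: [C=((λu. u) z) | E={z↦1} | S={0↦-4, 1↦7} | K=∅]
t=6: [C=(λu. u) | E={z↦1} | S={0↦-4, 1↦7} | K=[arg]]
t=7: [C=z | E={z↦1} | S={0↦-4, 1↦7} | K=[fun]]
t=8: [C=u | E={u↦2, z↦1} | S={0↦-4, 1↦7, 2↦7} | K=∅]
→ final value 7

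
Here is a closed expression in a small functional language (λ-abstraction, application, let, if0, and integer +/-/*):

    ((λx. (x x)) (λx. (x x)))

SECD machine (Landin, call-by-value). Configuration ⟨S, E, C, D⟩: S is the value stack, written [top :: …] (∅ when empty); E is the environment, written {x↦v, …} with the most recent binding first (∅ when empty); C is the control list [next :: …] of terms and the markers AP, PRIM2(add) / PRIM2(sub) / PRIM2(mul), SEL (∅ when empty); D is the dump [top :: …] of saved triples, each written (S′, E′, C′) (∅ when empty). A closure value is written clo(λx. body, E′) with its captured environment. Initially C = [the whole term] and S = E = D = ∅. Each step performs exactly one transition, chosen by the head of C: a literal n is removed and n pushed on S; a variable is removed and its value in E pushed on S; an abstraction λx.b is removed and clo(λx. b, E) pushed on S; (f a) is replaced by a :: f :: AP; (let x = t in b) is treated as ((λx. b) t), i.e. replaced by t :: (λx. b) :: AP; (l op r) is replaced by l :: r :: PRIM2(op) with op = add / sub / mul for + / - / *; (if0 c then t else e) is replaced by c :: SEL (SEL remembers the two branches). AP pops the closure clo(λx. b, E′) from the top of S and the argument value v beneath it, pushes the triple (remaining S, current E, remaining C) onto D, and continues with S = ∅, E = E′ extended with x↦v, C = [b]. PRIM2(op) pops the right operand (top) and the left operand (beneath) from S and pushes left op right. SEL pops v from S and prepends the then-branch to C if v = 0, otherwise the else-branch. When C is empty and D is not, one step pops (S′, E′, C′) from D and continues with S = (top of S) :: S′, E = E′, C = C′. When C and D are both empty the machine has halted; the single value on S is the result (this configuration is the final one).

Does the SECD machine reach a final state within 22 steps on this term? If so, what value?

Answer: DIVERGES (no final state within 22 steps)

Execution trace:
[0] [S=∅ | E=∅ | C=[((λx. (x x)) (λx. (x x)))] | D=∅]
[1] [S=∅ | E=∅ | C=[(λx. (x x)) :: (λx. (x x)) :: AP] | D=∅]
[2] [S=[clo(λx. (x x), ∅)] | E=∅ | C=[(λx. (x x)) :: AP] | D=∅]
[3] [S=[clo(λx. (x x), ∅) :: clo(λx. (x x), ∅)] | E=∅ | C=[AP] | D=∅]
[4] [S=∅ | E={x↦clo(λx. (x x), ∅)} | C=[(x x)] | D=[(∅, ∅, ∅)]]
[5] [S=∅ | E={x↦clo(λx. (x x), ∅)} | C=[x :: x :: AP] | D=[(∅, ∅, ∅)]]
[6] [S=[clo(λx. (x x), ∅)] | E={x↦clo(λx. (x x), ∅)} | C=[x :: AP] | D=[(∅, ∅, ∅)]]
[7] [S=[clo(λx. (x x), ∅) :: clo(λx. (x x), ∅)] | E={x↦clo(λx. (x x), ∅)} | C=[AP] | D=[(∅, ∅, ∅)]]
[8] [S=∅ | E={x↦clo(λx. (x x), ∅)} | C=[(x x)] | D=[(∅, {x↦clo(λx. (x x), ∅)}, ∅) :: (∅, ∅, ∅)]]
[9] [S=∅ | E={x↦clo(λx. (x x), ∅)} | C=[x :: x :: AP] | D=[(∅, {x↦clo(λx. (x x), ∅)}, ∅) :: (∅, ∅, ∅)]]
[10] [S=[clo(λx. (x x), ∅)] | E={x↦clo(λx. (x x), ∅)} | C=[x :: AP] | D=[(∅, {x↦clo(λx. (x x), ∅)}, ∅) :: (∅, ∅, ∅)]]
[11] [S=[clo(λx. (x x), ∅) :: clo(λx. (x x), ∅)] | E={x↦clo(λx. (x x), ∅)} | C=[AP] | D=[(∅, {x↦clo(λx. (x x), ∅)}, ∅) :: (∅, ∅, ∅)]]
[12] [S=∅ | E={x↦clo(λx. (x x), ∅)} | C=[(x x)] | D=[(∅, {x↦clo(λx. (x x), ∅)}, ∅) :: (∅, {x↦clo(λx. (x x), ∅)}, ∅) :: (∅, ∅, ∅)]]
[13] [S=∅ | E={x↦clo(λx. (x x), ∅)} | C=[x :: x :: AP] | D=[(∅, {x↦clo(λx. (x x), ∅)}, ∅) :: (∅, {x↦clo(λx. (x x), ∅)}, ∅) :: (∅, ∅, ∅)]]
[14] [S=[clo(λx. (x x), ∅)] | E={x↦clo(λx. (x x), ∅)} | C=[x :: AP] | D=[(∅, {x↦clo(λx. (x x), ∅)}, ∅) :: (∅, {x↦clo(λx. (x x), ∅)}, ∅) :: (∅, ∅, ∅)]]
[15] [S=[clo(λx. (x x), ∅) :: clo(λx. (x x), ∅)] | E={x↦clo(λx. (x x), ∅)} | C=[AP] | D=[(∅, {x↦clo(λx. (x x), ∅)}, ∅) :: (∅, {x↦clo(λx. (x x), ∅)}, ∅) :: (∅, ∅, ∅)]]
[16] [S=∅ | E={x↦clo(λx. (x x), ∅)} | C=[(x x)] | D=[(∅, {x↦clo(λx. (x x), ∅)}, ∅) :: (∅, {x↦clo(λx. (x x), ∅)}, ∅) :: (∅, {x↦clo(λx. (x x), ∅)}, ∅) :: (∅, ∅, ∅)]]
[17] [S=∅ | E={x↦clo(λx. (x x), ∅)} | C=[x :: x :: AP] | D=[(∅, {x↦clo(λx. (x x), ∅)}, ∅) :: (∅, {x↦clo(λx. (x x), ∅)}, ∅) :: (∅, {x↦clo(λx. (x x), ∅)}, ∅) :: (∅, ∅, ∅)]]
[18] [S=[clo(λx. (x x), ∅)] | E={x↦clo(λx. (x x), ∅)} | C=[x :: AP] | D=[(∅, {x↦clo(λx. (x x), ∅)}, ∅) :: (∅, {x↦clo(λx. (x x), ∅)}, ∅) :: (∅, {x↦clo(λx. (x x), ∅)}, ∅) :: (∅, ∅, ∅)]]
[19] [S=[clo(λx. (x x), ∅) :: clo(λx. (x x), ∅)] | E={x↦clo(λx. (x x), ∅)} | C=[AP] | D=[(∅, {x↦clo(λx. (x x), ∅)}, ∅) :: (∅, {x↦clo(λx. (x x), ∅)}, ∅) :: (∅, {x↦clo(λx. (x x), ∅)}, ∅) :: (∅, ∅, ∅)]]
[20] [S=∅ | E={x↦clo(λx. (x x), ∅)} | C=[(x x)] | D=[(∅, {x↦clo(λx. (x x), ∅)}, ∅) :: (∅, {x↦clo(λx. (x x), ∅)}, ∅) :: (∅, {x↦clo(λx. (x x), ∅)}, ∅) :: (∅, {x↦clo(λx. (x x), ∅)}, ∅) :: (∅, ∅, ∅)]]
[21] [S=∅ | E={x↦clo(λx. (x x), ∅)} | C=[x :: x :: AP] | D=[(∅, {x↦clo(λx. (x x), ∅)}, ∅) :: (∅, {x↦clo(λx. (x x), ∅)}, ∅) :: (∅, {x↦clo(λx. (x x), ∅)}, ∅) :: (∅, {x↦clo(λx. (x x), ∅)}, ∅) :: (∅, ∅, ∅)]]
[22] [S=[clo(λx. (x x), ∅)] | E={x↦clo(λx. (x x), ∅)} | C=[x :: AP] | D=[(∅, {x↦clo(λx. (x x), ∅)}, ∅) :: (∅, {x↦clo(λx. (x x), ∅)}, ∅) :: (∅, {x↦clo(λx. (x x), ∅)}, ∅) :: (∅, {x↦clo(λx. (x x), ∅)}, ∅) :: (∅, ∅, ∅)]]
→ 22 transitions taken and the configuration is still not final: no result within 22 steps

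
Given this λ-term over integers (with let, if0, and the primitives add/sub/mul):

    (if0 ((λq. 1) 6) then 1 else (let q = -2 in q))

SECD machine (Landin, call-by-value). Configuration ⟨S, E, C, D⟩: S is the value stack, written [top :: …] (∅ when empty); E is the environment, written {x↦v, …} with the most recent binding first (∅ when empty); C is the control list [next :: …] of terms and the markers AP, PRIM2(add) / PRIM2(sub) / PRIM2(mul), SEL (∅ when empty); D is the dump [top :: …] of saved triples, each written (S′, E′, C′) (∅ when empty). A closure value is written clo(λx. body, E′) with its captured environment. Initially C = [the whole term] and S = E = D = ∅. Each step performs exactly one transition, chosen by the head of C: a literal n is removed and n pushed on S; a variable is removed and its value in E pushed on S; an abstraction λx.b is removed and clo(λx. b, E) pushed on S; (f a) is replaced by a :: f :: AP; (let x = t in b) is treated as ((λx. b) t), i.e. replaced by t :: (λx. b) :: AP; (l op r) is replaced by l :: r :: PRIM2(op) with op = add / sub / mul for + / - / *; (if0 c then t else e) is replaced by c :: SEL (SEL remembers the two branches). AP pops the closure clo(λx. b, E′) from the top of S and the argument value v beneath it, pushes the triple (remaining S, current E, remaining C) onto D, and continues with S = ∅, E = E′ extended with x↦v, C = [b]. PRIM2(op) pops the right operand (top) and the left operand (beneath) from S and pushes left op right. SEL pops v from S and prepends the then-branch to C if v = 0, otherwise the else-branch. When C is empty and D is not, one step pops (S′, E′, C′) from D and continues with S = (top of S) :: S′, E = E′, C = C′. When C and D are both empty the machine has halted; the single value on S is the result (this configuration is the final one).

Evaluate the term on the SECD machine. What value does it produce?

Answer: -2

Execution trace:
step 0: ⟨S=∅; E=∅; C=[(if0 ((λq. 1) 6) then 1 else (let q = -2 in q))]; D=∅⟩
step 1: ⟨S=∅; E=∅; C=[((λq. 1) 6) :: SEL]; D=∅⟩
step 2: ⟨S=∅; E=∅; C=[6 :: (λq. 1) :: AP :: SEL]; D=∅⟩
step 3: ⟨S=[6]; E=∅; C=[(λq. 1) :: AP :: SEL]; D=∅⟩
step 4: ⟨S=[clo(λq. 1, ∅) :: 6]; E=∅; C=[AP :: SEL]; D=∅⟩
step 5: ⟨S=∅; E={q↦6}; C=[1]; D=[(∅, ∅, [SEL])]⟩
step 6: ⟨S=[1]; E={q↦6}; C=∅; D=[(∅, ∅, [SEL])]⟩
step 7: ⟨S=[1]; E=∅; C=[SEL]; D=∅⟩
step 8: ⟨S=∅; E=∅; C=[(let q = -2 in q)]; D=∅⟩
step 9: ⟨S=∅; E=∅; C=[-2 :: (λq. q) :: AP]; D=∅⟩
step 10: ⟨S=[-2]; E=∅; C=[(λq. q) :: AP]; D=∅⟩
step 11: ⟨S=[clo(λq. q, ∅) :: -2]; E=∅; C=[AP]; D=∅⟩
step 12: ⟨S=∅; E={q↦-2}; C=[q]; D=[(∅, ∅, ∅)]⟩
step 13: ⟨S=[-2]; E={q↦-2}; C=∅; D=[(∅, ∅, ∅)]⟩
step 14: ⟨S=[-2]; E=∅; C=∅; D=∅⟩
→ final value -2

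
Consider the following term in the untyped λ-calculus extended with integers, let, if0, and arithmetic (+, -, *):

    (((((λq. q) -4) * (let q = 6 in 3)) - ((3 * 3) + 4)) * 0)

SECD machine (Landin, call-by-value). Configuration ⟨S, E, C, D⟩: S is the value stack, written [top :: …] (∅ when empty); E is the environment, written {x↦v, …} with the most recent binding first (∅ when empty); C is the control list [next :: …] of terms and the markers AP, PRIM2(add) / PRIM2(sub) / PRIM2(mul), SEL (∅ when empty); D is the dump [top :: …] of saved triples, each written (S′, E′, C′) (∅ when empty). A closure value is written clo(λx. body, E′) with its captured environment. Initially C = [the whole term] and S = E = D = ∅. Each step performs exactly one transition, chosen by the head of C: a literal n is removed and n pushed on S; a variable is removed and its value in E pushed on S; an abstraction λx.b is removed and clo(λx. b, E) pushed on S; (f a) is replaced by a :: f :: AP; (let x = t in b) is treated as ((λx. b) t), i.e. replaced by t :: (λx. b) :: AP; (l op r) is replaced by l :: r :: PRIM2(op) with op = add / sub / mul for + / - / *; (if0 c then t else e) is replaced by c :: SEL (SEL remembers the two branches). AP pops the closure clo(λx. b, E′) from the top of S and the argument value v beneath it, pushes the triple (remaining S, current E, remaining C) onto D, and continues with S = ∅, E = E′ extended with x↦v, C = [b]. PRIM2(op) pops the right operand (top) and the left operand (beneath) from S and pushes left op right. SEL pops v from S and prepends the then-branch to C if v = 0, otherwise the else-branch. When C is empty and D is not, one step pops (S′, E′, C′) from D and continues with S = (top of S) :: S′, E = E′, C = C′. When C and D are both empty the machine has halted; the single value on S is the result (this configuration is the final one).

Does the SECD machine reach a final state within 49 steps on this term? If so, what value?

t=0: <S=∅, E=∅, C=[(((((λq. q) -4) * (let q = 6 in 3)) - ((3 * 3) + 4)) * 0)], D=∅>
t=1: <S=∅, E=∅, C=[((((λq. q) -4) * (let q = 6 in 3)) - ((3 * 3) + 4)) :: 0 :: PRIM2(mul)], D=∅>
t=2: <S=∅, E=∅, C=[(((λq. q) -4) * (let q = 6 in 3)) :: ((3 * 3) + 4) :: PRIM2(sub) :: 0 :: PRIM2(mul)], D=∅>
t=3: <S=∅, E=∅, C=[((λq. q) -4) :: (let q = 6 in 3) :: PRIM2(mul) :: ((3 * 3) + 4) :: PRIM2(sub) :: 0 :: PRIM2(mul)], D=∅>
t=4: <S=∅, E=∅, C=[-4 :: (λq. q) :: AP :: (let q = 6 in 3) :: PRIM2(mul) :: ((3 * 3) + 4) :: PRIM2(sub) :: 0 :: PRIM2(mul)], D=∅>
t=5: <S=[-4], E=∅, C=[(λq. q) :: AP :: (let q = 6 in 3) :: PRIM2(mul) :: ((3 * 3) + 4) :: PRIM2(sub) :: 0 :: PRIM2(mul)], D=∅>
t=6: <S=[clo(λq. q, ∅) :: -4], E=∅, C=[AP :: (let q = 6 in 3) :: PRIM2(mul) :: ((3 * 3) + 4) :: PRIM2(sub) :: 0 :: PRIM2(mul)], D=∅>
t=7: <S=∅, E={q↦-4}, C=[q], D=[(∅, ∅, [(let q = 6 in 3) :: PRIM2(mul) :: ((3 * 3) + 4) :: PRIM2(sub) :: 0 :: PRIM2(mul)])]>
t=8: <S=[-4], E={q↦-4}, C=∅, D=[(∅, ∅, [(let q = 6 in 3) :: PRIM2(mul) :: ((3 * 3) + 4) :: PRIM2(sub) :: 0 :: PRIM2(mul)])]>
t=9: <S=[-4], E=∅, C=[(let q = 6 in 3) :: PRIM2(mul) :: ((3 * 3) + 4) :: PRIM2(sub) :: 0 :: PRIM2(mul)], D=∅>
t=10: <S=[-4], E=∅, C=[6 :: (λq. 3) :: AP :: PRIM2(mul) :: ((3 * 3) + 4) :: PRIM2(sub) :: 0 :: PRIM2(mul)], D=∅>
t=11: <S=[6 :: -4], E=∅, C=[(λq. 3) :: AP :: PRIM2(mul) :: ((3 * 3) + 4) :: PRIM2(sub) :: 0 :: PRIM2(mul)], D=∅>
t=12: <S=[clo(λq. 3, ∅) :: 6 :: -4], E=∅, C=[AP :: PRIM2(mul) :: ((3 * 3) + 4) :: PRIM2(sub) :: 0 :: PRIM2(mul)], D=∅>
t=13: <S=∅, E={q↦6}, C=[3], D=[([-4], ∅, [PRIM2(mul) :: ((3 * 3) + 4) :: PRIM2(sub) :: 0 :: PRIM2(mul)])]>
t=14: <S=[3], E={q↦6}, C=∅, D=[([-4], ∅, [PRIM2(mul) :: ((3 * 3) + 4) :: PRIM2(sub) :: 0 :: PRIM2(mul)])]>
t=15: <S=[3 :: -4], E=∅, C=[PRIM2(mul) :: ((3 * 3) + 4) :: PRIM2(sub) :: 0 :: PRIM2(mul)], D=∅>
t=16: <S=[-12], E=∅, C=[((3 * 3) + 4) :: PRIM2(sub) :: 0 :: PRIM2(mul)], D=∅>
t=17: <S=[-12], E=∅, C=[(3 * 3) :: 4 :: PRIM2(add) :: PRIM2(sub) :: 0 :: PRIM2(mul)], D=∅>
t=18: <S=[-12], E=∅, C=[3 :: 3 :: PRIM2(mul) :: 4 :: PRIM2(add) :: PRIM2(sub) :: 0 :: PRIM2(mul)], D=∅>
t=19: <S=[3 :: -12], E=∅, C=[3 :: PRIM2(mul) :: 4 :: PRIM2(add) :: PRIM2(sub) :: 0 :: PRIM2(mul)], D=∅>
t=20: <S=[3 :: 3 :: -12], E=∅, C=[PRIM2(mul) :: 4 :: PRIM2(add) :: PRIM2(sub) :: 0 :: PRIM2(mul)], D=∅>
t=21: <S=[9 :: -12], E=∅, C=[4 :: PRIM2(add) :: PRIM2(sub) :: 0 :: PRIM2(mul)], D=∅>
t=22: <S=[4 :: 9 :: -12], E=∅, C=[PRIM2(add) :: PRIM2(sub) :: 0 :: PRIM2(mul)], D=∅>
t=23: <S=[13 :: -12], E=∅, C=[PRIM2(sub) :: 0 :: PRIM2(mul)], D=∅>
t=24: <S=[-25], E=∅, C=[0 :: PRIM2(mul)], D=∅>
t=25: <S=[0 :: -25], E=∅, C=[PRIM2(mul)], D=∅>
t=26: <S=[0], E=∅, C=∅, D=∅>
→ final value 0

Answer: 0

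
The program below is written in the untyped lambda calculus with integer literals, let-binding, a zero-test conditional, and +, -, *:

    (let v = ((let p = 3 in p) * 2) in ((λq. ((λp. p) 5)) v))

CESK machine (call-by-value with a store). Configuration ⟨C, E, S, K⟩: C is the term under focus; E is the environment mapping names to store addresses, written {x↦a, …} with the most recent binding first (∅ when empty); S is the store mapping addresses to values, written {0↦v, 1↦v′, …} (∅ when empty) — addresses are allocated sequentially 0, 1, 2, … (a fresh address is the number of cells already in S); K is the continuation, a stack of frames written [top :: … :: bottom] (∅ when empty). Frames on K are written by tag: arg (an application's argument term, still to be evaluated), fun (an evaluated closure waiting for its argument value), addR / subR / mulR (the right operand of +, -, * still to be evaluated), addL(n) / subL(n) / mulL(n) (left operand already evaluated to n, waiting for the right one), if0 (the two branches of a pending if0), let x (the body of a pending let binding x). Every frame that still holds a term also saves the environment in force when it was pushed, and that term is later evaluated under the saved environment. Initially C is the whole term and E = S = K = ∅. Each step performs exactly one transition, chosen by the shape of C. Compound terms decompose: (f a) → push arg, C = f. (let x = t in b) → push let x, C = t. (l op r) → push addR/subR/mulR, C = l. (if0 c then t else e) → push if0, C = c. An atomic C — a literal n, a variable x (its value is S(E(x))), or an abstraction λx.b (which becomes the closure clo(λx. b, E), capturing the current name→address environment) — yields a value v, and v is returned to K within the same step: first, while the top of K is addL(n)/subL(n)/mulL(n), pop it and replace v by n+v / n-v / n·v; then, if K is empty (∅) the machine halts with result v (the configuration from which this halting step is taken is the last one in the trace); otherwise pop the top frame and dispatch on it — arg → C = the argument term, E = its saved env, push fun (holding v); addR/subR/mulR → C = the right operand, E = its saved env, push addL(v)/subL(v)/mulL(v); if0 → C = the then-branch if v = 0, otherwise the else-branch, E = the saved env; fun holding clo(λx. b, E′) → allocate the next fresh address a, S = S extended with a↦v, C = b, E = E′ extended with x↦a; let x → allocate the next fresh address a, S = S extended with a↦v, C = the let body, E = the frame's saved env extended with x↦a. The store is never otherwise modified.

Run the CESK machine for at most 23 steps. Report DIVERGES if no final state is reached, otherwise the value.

[0] [C=(let v = ((let p = 3 in p) * 2) in ((λq. ((λp. p) 5)) v)) | E=∅ | S=∅ | K=∅]
[1] [C=((let p = 3 in p) * 2) | E=∅ | S=∅ | K=[let v]]
[2] [C=(let p = 3 in p) | E=∅ | S=∅ | K=[mulR :: let v]]
[3] [C=3 | E=∅ | S=∅ | K=[let p :: mulR :: let v]]
[4] [C=p | E={p↦0} | S={0↦3} | K=[mulR :: let v]]
[5] [C=2 | E=∅ | S={0↦3} | K=[mulL(3) :: let v]]
[6] [C=((λq. ((λp. p) 5)) v) | E={v↦1} | S={0↦3, 1↦6} | K=∅]
[7] [C=(λq. ((λp. p) 5)) | E={v↦1} | S={0↦3, 1↦6} | K=[arg]]
[8] [C=v | E={v↦1} | S={0↦3, 1↦6} | K=[fun]]
[9] [C=((λp. p) 5) | E={q↦2, v↦1} | S={0↦3, 1↦6, 2↦6} | K=∅]
[10] [C=(λp. p) | E={q↦2, v↦1} | S={0↦3, 1↦6, 2↦6} | K=[arg]]
[11] [C=5 | E={q↦2, v↦1} | S={0↦3, 1↦6, 2↦6} | K=[fun]]
[12] [C=p | E={p↦3, q↦2, v↦1} | S={0↦3, 1↦6, 2↦6, 3↦5} | K=∅]
→ final value 5

Answer: 5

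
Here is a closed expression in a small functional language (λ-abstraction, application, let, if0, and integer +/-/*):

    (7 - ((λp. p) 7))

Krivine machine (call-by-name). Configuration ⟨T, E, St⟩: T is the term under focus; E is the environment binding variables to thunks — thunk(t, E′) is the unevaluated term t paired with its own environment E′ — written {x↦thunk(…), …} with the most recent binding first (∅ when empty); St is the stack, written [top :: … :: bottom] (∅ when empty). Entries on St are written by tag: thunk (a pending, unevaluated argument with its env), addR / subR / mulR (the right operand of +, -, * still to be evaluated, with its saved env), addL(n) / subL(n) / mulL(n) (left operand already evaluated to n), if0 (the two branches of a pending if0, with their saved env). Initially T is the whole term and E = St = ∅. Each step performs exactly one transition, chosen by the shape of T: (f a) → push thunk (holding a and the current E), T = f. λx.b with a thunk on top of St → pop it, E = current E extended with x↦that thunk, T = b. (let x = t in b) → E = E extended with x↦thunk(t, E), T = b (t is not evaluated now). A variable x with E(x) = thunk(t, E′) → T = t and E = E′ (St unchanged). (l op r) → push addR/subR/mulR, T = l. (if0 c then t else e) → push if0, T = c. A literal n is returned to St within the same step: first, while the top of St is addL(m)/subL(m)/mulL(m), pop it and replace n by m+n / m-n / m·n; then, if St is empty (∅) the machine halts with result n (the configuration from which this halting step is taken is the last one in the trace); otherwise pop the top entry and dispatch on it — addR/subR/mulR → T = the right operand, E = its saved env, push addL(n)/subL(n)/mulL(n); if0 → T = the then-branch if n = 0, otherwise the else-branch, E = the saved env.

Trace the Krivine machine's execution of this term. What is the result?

[0] <T=(7 - ((λp. p) 7)), E=∅, St=∅>
[1] <T=7, E=∅, St=[subR]>
[2] <T=((λp. p) 7), E=∅, St=[subL(7)]>
[3] <T=(λp. p), E=∅, St=[thunk :: subL(7)]>
[4] <T=p, E={p↦thunk(7, ∅)}, St=[subL(7)]>
[5] <T=7, E=∅, St=[subL(7)]>
→ final value 0

Answer: 0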